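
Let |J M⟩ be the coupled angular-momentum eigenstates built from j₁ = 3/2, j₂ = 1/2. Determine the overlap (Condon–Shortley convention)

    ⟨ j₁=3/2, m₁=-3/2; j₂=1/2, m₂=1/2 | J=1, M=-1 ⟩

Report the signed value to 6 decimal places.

−√(3/4) = -0.866025

√[3·1!2!0!/4! · 0!3!1!0!0!2!] = √(3)
  +(−1)^1/∏(1,0,2,0,0,0)! = -1/2  (running -1/2)
⟨..|..⟩ = √(3)·(-1/2) = -0.866025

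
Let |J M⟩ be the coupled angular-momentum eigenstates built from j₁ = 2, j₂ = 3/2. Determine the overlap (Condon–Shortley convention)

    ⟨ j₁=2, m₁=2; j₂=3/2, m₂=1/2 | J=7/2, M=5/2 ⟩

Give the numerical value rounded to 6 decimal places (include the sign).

+√(3/7) ≈ +0.654654

j₁+j₂−J=0  J+j₁−j₂=4  J−j₁+j₂=3  j₁+j₂+J+1=8
(j₁±m₁, j₂±m₂, J±M) = (4,0,2,1,6,1)
P² = 6912/7
sum k=0..0:
  [0] +1/48 = 1/48
S = 1/48
C² = P²·S² = 3/7 ; C = +0.654654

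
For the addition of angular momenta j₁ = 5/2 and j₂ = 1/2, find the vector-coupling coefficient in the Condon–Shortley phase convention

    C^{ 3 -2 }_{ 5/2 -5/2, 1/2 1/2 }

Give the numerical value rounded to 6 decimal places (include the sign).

√[7·0!5!1!/7! · 0!5!1!0!1!5!] = √(2400)
  +(−1)^0/∏(0,0,5,1,0,0)! = 1/120  (running 1/120)
⟨..|..⟩ = √(2400)·(1/120) = +0.408248

+0.408248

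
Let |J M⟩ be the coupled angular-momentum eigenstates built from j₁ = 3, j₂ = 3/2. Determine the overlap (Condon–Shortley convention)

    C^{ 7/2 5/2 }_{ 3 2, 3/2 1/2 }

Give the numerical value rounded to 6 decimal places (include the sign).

j₁+j₂−J=1  J+j₁−j₂=5  J−j₁+j₂=2  j₁+j₂+J+1=9
(j₁±m₁, j₂±m₂, J±M) = (5,1,2,1,6,1)
P² = 6400/7
sum k=0..1:
  [0] +1/48 = 1/48
  [1] −1/120 = -1/120
S = 1/80
C² = P²·S² = 1/7 ; C = +0.377964

+√(1/7) ≈ +0.377964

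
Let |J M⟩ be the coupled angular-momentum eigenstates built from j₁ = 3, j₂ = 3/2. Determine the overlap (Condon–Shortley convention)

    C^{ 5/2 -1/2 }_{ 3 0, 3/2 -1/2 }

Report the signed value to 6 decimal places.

j₁+j₂−J=2  J+j₁−j₂=4  J−j₁+j₂=1  j₁+j₂+J+1=8
(j₁±m₁, j₂±m₂, J±M) = (3,3,1,2,2,3)
P² = 216/35
sum k=0..1:
  [0] +1/12 = 1/12
  [1] −1/4 = -1/4
S = -1/6
C² = P²·S² = 6/35 ; C = -0.414039

-0.414039  (= −√(6/35))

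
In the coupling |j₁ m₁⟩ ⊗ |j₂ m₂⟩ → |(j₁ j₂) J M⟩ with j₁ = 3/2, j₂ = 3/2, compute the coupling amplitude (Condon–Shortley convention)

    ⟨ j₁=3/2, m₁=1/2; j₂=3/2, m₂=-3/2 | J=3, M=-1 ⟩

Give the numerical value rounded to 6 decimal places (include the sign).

+√(1/5) ≈ +0.447214

j₁+j₂−J=0  J+j₁−j₂=3  J−j₁+j₂=3  j₁+j₂+J+1=7
(j₁±m₁, j₂±m₂, J±M) = (2,1,0,3,2,4)
P² = 144/5
sum k=0..0:
  [0] +1/12 = 1/12
S = 1/12
C² = P²·S² = 1/5 ; C = +0.447214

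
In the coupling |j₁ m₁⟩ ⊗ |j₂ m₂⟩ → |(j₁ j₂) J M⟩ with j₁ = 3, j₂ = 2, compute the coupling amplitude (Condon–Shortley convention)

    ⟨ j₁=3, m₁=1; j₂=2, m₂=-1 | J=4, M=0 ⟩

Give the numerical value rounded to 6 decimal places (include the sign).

triangle: 1!*5!*3!/10! = 720/3628800
(j±m)!: 4!*2!*1!*3!*4!*4! = 165888
prefactor² = (2J+1)*Δ*N² = 10368/35
  k=0: +1/(0!*1!*2!*1!*3!*2!) = 1/24
  k=1: −1/(1!*0!*1!*0!*4!*3!) = -1/144
Σ = 5/144  ⇒  CG² = 10368/35*5/144² = 5/14
CG = +√(5/14) = +0.597614

+√(5/14) ≈ +0.597614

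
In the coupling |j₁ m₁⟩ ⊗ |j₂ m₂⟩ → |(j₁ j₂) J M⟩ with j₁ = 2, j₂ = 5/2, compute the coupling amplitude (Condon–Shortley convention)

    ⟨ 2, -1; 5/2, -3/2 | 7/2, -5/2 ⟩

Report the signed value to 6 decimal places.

j₁+j₂−J=1  J+j₁−j₂=3  J−j₁+j₂=4  j₁+j₂+J+1=9
(j₁±m₁, j₂±m₂, J±M) = (1,3,1,4,1,6)
P² = 2304/7
sum k=0..1:
  [0] +1/36 = 1/36
  [1] −1/48 = -1/48
S = 1/144
C² = P²·S² = 1/63 ; C = +0.125988

+√(1/63) = +0.125988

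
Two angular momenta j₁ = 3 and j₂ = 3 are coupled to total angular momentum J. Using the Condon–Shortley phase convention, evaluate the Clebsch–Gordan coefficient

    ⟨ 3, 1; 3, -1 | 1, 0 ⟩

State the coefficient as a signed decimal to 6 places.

+0.188982

√[3·5!1!1!/8! · 4!2!2!4!1!1!] = √(144/7)
  +(−1)^1/∏(1,4,1,1,0,0)! = -1/24  (running -1/24)
  +(−1)^2/∏(2,3,0,0,1,1)! = 1/12  (running 1/24)
⟨..|..⟩ = √(144/7)·(1/24) = +0.188982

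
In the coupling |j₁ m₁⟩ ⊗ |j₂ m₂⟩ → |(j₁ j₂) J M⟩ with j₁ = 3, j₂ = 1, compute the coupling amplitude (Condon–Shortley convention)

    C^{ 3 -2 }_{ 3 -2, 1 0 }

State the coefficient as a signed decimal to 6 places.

j₁+j₂−J=1  J+j₁−j₂=5  J−j₁+j₂=1  j₁+j₂+J+1=8
(j₁±m₁, j₂±m₂, J±M) = (1,5,1,1,1,5)
P² = 300
sum k=0..1:
  [0] +1/120 = 1/120
  [1] −1/24 = -1/24
S = -1/30
C² = P²·S² = 1/3 ; C = -0.577350

-0.577350  (= −√(1/3))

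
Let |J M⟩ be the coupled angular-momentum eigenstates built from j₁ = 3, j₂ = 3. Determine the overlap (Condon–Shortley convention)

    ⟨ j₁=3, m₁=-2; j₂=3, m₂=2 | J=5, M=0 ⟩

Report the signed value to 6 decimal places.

-0.436436

j₁+j₂−J=1  J+j₁−j₂=5  J−j₁+j₂=5  j₁+j₂+J+1=12
(j₁±m₁, j₂±m₂, J±M) = (1,5,5,1,5,5)
P² = 480000/7
sum k=0..1:
  [0] +1/14400 = 1/14400
  [1] −1/576 = -1/576
S = -1/600
C² = P²·S² = 4/21 ; C = -0.436436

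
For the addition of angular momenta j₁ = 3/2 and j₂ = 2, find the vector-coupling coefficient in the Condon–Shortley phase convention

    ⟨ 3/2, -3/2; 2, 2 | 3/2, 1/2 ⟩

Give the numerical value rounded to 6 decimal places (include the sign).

triangle: 2!·1!·2!/6! = 4/720
(j±m)!: 0!·3!·4!·0!·2!·1! = 288
prefactor² = (2J+1)·Δ·N² = 32/5
  k=2: +1/(2!·0!·1!·2!·0!·0!) = 1/4
Σ = 1/4  ⇒  CG² = 32/5·1/4² = 2/5
CG = +√(2/5) = +0.632456

+0.632456  (= +√(2/5))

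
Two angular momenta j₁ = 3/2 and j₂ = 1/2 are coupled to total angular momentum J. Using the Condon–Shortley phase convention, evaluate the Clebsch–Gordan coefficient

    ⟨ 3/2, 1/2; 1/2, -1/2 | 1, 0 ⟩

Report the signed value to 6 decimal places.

√[3·1!2!0!/4! · 2!1!0!1!1!1!] = √(1/2)
  +(−1)^0/∏(0,1,1,0,1,0)! = 1  (running 1)
⟨..|..⟩ = √(1/2)·(1) = +0.707107

+0.707107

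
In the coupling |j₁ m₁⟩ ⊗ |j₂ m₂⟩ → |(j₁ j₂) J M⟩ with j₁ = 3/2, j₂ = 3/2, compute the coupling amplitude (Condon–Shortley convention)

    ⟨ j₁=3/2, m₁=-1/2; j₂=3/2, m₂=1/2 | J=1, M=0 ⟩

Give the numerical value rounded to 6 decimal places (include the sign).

√[3·2!1!1!/5! · 1!2!2!1!1!1!] = √(1/5)
  +(−1)^1/∏(1,1,1,1,0,0)! = -1  (running -1)
  +(−1)^2/∏(2,0,0,0,1,1)! = 1/2  (running -1/2)
⟨..|..⟩ = √(1/5)·(-1/2) = -0.223607

-0.223607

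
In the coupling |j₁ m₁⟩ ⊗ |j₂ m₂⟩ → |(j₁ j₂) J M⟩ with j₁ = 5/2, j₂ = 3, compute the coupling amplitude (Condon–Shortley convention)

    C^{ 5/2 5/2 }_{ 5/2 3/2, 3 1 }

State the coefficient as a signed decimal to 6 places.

j₁+j₂−J=3  J+j₁−j₂=2  J−j₁+j₂=3  j₁+j₂+J+1=9
(j₁±m₁, j₂±m₂, J±M) = (4,1,4,2,5,0)
P² = 1152/7
sum k=1..1:
  [1] −1/24 = -1/24
S = -1/24
C² = P²·S² = 2/7 ; C = -0.534522

-0.534522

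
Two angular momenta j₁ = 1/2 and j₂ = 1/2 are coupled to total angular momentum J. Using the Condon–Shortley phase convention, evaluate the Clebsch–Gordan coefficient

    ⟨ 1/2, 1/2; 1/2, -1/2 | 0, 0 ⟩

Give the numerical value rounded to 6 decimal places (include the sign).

√[1·1!0!0!/2! · 1!0!0!1!0!0!] = √(1/2)
  +(−1)^0/∏(0,1,0,0,0,0)! = 1  (running 1)
⟨..|..⟩ = √(1/2)·(1) = +0.707107

+√(1/2) ≈ +0.707107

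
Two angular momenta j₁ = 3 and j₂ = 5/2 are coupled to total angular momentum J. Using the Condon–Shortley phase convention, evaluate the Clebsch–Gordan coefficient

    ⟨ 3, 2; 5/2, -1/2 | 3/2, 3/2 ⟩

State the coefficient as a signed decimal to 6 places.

√[4·4!2!1!/8! · 5!1!2!3!3!0!] = √(288/7)
  +(−1)^1/∏(1,3,0,1,2,0)! = -1/12  (running -1/12)
⟨..|..⟩ = √(288/7)·(-1/12) = -0.534522

-0.534522  (= −√(2/7))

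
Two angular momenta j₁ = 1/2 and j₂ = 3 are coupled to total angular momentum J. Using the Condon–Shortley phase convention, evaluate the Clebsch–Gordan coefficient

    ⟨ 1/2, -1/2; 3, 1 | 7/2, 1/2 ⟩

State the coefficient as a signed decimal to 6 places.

triangle: 0!×1!×6!/8! = 720/40320
(j±m)!: 0!×1!×4!×2!×4!×3! = 6912
prefactor² = (2J+1)×Δ×N² = 6912/7
  k=0: +1/(0!×0!×1!×4!×0!×2!) = 1/48
Σ = 1/48  ⇒  CG² = 6912/7×1/48² = 3/7
CG = +√(3/7) = +0.654654

+√(3/7) = +0.654654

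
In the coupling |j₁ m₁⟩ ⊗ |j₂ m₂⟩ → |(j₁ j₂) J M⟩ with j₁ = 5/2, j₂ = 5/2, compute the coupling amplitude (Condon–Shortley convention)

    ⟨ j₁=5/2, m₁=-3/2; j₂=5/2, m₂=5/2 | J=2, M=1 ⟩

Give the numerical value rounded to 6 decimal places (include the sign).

−√(5/14) = -0.597614

√[5·3!2!2!/8! · 1!4!5!0!3!1!] = √(360/7)
  +(−1)^3/∏(3,0,1,2,1,0)! = -1/12  (running -1/12)
⟨..|..⟩ = √(360/7)·(-1/12) = -0.597614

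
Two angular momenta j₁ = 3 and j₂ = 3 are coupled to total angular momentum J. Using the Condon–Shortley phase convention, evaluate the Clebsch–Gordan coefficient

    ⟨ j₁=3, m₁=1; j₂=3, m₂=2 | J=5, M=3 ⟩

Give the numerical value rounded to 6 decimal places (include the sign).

−√(1/6) ≈ -0.408248

√[11·1!5!5!/12! · 4!2!5!1!8!2!] = √(153600)
  +(−1)^0/∏(0,1,2,5,3,0)! = 1/1440  (running 1/1440)
  +(−1)^1/∏(1,0,1,4,4,1)! = -1/576  (running -1/960)
⟨..|..⟩ = √(153600)·(-1/960) = -0.408248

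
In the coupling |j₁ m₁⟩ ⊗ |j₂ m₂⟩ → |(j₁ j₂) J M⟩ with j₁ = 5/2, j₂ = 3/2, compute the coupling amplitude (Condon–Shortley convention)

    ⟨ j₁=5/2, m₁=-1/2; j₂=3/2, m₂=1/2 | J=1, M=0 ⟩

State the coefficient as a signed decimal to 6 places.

√[3·3!2!0!/6! · 2!3!2!1!1!1!] = √(6/5)
  +(−1)^2/∏(2,1,1,0,1,0)! = 1/2  (running 1/2)
⟨..|..⟩ = √(6/5)·(1/2) = +0.547723

+√(3/10) ≈ +0.547723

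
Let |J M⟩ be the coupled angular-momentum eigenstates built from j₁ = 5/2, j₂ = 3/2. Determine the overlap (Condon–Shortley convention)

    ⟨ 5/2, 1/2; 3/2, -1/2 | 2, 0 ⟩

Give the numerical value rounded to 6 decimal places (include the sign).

-0.267261

√[5·2!3!1!/7! · 3!2!1!2!2!2!] = √(8/7)
  +(−1)^0/∏(0,2,2,1,1,0)! = 1/4  (running 1/4)
  +(−1)^1/∏(1,1,1,0,2,1)! = -1/2  (running -1/4)
⟨..|..⟩ = √(8/7)·(-1/4) = -0.267261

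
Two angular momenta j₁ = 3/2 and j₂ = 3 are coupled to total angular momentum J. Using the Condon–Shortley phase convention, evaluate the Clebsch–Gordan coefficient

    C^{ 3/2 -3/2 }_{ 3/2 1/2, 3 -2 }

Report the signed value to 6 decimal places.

-0.534522

j₁+j₂−J=3  J+j₁−j₂=0  J−j₁+j₂=3  j₁+j₂+J+1=7
(j₁±m₁, j₂±m₂, J±M) = (2,1,1,5,0,3)
P² = 288/7
sum k=1..1:
  [1] −1/12 = -1/12
S = -1/12
C² = P²·S² = 2/7 ; C = -0.534522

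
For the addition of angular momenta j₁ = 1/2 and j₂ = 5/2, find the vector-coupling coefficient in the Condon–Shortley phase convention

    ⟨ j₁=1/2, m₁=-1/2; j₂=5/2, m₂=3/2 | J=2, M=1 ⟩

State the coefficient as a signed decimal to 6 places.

−√(2/3) ≈ -0.816497

triangle: 1!*0!*4!/6! = 24/720
(j±m)!: 0!*1!*4!*1!*3!*1! = 144
prefactor² = (2J+1)*Δ*N² = 24
  k=1: −1/(1!*0!*0!*3!*0!*1!) = -1/6
Σ = -1/6  ⇒  CG² = 24*(-1/6)² = 2/3
CG = −√(2/3) = -0.816497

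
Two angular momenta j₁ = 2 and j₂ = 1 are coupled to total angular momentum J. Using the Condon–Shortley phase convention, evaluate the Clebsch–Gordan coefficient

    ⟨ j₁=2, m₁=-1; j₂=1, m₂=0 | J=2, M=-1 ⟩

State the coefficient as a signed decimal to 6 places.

√[5·1!3!1!/6! · 1!3!1!1!1!3!] = √(3/2)
  +(−1)^0/∏(0,1,3,1,0,0)! = 1/6  (running 1/6)
  +(−1)^1/∏(1,0,2,0,1,1)! = -1/2  (running -1/3)
⟨..|..⟩ = √(3/2)·(-1/3) = -0.408248

−√(1/6) ≈ -0.408248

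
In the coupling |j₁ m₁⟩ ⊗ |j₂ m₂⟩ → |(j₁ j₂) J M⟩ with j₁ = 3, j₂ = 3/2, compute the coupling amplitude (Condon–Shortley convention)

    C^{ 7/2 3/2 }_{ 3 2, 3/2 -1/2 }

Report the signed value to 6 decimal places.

+√(3/7) ≈ +0.654654

triangle: 1!*5!*2!/9! = 240/362880
(j±m)!: 5!*1!*1!*2!*5!*2! = 57600
prefactor² = (2J+1)*Δ*N² = 6400/21
  k=0: +1/(0!*1!*1!*1!*4!*1!) = 1/24
  k=1: −1/(1!*0!*0!*0!*5!*2!) = -1/240
Σ = 3/80  ⇒  CG² = 6400/21*3/80² = 3/7
CG = +√(3/7) = +0.654654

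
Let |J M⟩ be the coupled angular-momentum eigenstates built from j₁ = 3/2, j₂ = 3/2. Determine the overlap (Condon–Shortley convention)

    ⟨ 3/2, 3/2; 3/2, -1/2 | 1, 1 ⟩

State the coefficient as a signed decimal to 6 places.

+0.547723

√[3·2!1!1!/5! · 3!0!1!2!2!0!] = √(6/5)
  +(−1)^0/∏(0,2,0,1,1,0)! = 1/2  (running 1/2)
⟨..|..⟩ = √(6/5)·(1/2) = +0.547723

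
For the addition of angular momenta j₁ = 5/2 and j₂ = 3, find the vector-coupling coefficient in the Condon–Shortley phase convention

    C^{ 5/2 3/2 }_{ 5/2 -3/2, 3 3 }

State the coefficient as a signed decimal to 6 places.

√[6·3!2!3!/9! · 1!4!6!0!4!1!] = √(3456/7)
  +(−1)^3/∏(3,0,1,3,1,0)! = -1/36  (running -1/36)
⟨..|..⟩ = √(3456/7)·(-1/36) = -0.617213

-0.617213  (= −√(8/21))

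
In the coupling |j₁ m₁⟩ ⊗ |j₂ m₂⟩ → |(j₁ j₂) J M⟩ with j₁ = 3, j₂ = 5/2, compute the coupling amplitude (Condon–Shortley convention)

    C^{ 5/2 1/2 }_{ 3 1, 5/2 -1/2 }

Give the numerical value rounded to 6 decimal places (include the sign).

−√(8/35) = -0.478091

triangle: 3!×3!×2!/9! = 72/362880
(j±m)!: 4!×2!×2!×3!×3!×2! = 6912
prefactor² = (2J+1)×Δ×N² = 288/35
  k=0: +1/(0!×3!×2!×2!×1!×0!) = 1/24
  k=1: −1/(1!×2!×1!×1!×2!×1!) = -1/4
  k=2: +1/(2!×1!×0!×0!×3!×2!) = 1/24
Σ = -1/6  ⇒  CG² = 288/35×(-1/6)² = 8/35
CG = −√(8/35) = -0.478091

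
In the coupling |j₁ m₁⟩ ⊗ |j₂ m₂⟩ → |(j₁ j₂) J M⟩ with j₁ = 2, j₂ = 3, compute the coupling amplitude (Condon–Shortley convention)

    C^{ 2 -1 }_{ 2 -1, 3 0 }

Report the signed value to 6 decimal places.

+√(2/7) ≈ +0.534522

j₁+j₂−J=3  J+j₁−j₂=1  J−j₁+j₂=3  j₁+j₂+J+1=8
(j₁±m₁, j₂±m₂, J±M) = (1,3,3,3,1,3)
P² = 81/14
sum k=2..3:
  [2] +1/4 = 1/4
  [3] −1/36 = -1/36
S = 2/9
C² = P²·S² = 2/7 ; C = +0.534522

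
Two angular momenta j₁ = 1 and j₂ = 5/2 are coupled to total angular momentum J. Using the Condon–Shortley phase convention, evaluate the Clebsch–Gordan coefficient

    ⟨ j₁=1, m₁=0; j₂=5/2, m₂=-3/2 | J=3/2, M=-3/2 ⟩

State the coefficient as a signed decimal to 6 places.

-0.516398  (= −√(4/15))

j₁+j₂−J=2  J+j₁−j₂=0  J−j₁+j₂=3  j₁+j₂+J+1=6
(j₁±m₁, j₂±m₂, J±M) = (1,1,1,4,0,3)
P² = 48/5
sum k=1..1:
  [1] −1/6 = -1/6
S = -1/6
C² = P²·S² = 4/15 ; C = -0.516398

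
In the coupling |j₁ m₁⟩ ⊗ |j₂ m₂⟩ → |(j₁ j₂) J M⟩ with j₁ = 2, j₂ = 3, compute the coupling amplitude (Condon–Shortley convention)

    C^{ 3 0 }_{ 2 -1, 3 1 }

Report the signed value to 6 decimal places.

√[7·2!2!4!/9! · 1!3!4!2!3!3!] = √(96/5)
  +(−1)^1/∏(1,1,2,3,0,1)! = -1/12  (running -1/12)
  +(−1)^2/∏(2,0,1,2,1,2)! = 1/8  (running 1/24)
⟨..|..⟩ = √(96/5)·(1/24) = +0.182574

+√(1/30) ≈ +0.182574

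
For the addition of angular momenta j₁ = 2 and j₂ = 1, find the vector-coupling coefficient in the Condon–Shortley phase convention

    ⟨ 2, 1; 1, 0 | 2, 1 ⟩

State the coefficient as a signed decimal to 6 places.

+0.408248  (= +√(1/6))

j₁+j₂−J=1  J+j₁−j₂=3  J−j₁+j₂=1  j₁+j₂+J+1=6
(j₁±m₁, j₂±m₂, J±M) = (3,1,1,1,3,1)
P² = 3/2
sum k=0..1:
  [0] +1/2 = 1/2
  [1] −1/6 = -1/6
S = 1/3
C² = P²·S² = 1/6 ; C = +0.408248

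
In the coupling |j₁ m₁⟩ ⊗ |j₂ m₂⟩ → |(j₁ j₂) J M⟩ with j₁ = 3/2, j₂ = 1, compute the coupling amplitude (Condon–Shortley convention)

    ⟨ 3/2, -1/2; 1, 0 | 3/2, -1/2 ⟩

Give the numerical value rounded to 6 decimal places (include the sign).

triangle: 1!×2!×1!/5! = 2/120
(j±m)!: 1!×2!×1!×1!×1!×2! = 4
prefactor² = (2J+1)×Δ×N² = 4/15
  k=0: +1/(0!×1!×2!×1!×0!×0!) = 1/2
  k=1: −1/(1!×0!×1!×0!×1!×1!) = -1
Σ = -1/2  ⇒  CG² = 4/15×(-1/2)² = 1/15
CG = −√(1/15) = -0.258199

-0.258199  (= −√(1/15))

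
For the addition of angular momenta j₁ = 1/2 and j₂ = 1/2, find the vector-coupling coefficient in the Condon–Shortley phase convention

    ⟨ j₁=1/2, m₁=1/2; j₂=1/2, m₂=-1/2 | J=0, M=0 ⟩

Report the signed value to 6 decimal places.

triangle: 1!·0!·0!/2! = 1/2
(j±m)!: 1!·0!·0!·1!·0!·0! = 1
prefactor² = (2J+1)·Δ·N² = 1/2
  k=0: +1/(0!·1!·0!·0!·0!·0!) = 1
Σ = 1  ⇒  CG² = 1/2·1² = 1/2
CG = +√(1/2) = +0.707107

+0.707107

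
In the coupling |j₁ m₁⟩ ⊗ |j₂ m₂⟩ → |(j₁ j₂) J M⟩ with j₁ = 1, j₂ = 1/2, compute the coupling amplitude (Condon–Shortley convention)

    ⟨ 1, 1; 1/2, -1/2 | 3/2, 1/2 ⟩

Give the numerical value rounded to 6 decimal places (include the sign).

+√(1/3) = +0.577350

j₁+j₂−J=0  J+j₁−j₂=2  J−j₁+j₂=1  j₁+j₂+J+1=4
(j₁±m₁, j₂±m₂, J±M) = (2,0,0,1,2,1)
P² = 4/3
sum k=0..0:
  [0] +1/2 = 1/2
S = 1/2
C² = P²·S² = 1/3 ; C = +0.577350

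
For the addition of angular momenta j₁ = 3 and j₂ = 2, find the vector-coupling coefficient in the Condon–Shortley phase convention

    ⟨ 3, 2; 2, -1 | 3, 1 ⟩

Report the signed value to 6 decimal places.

+0.500000  (= +√(1/4))

j₁+j₂−J=2  J+j₁−j₂=4  J−j₁+j₂=2  j₁+j₂+J+1=9
(j₁±m₁, j₂±m₂, J±M) = (5,1,1,3,4,2)
P² = 64
sum k=0..1:
  [0] +1/12 = 1/12
  [1] −1/48 = -1/48
S = 1/16
C² = P²·S² = 1/4 ; C = +0.500000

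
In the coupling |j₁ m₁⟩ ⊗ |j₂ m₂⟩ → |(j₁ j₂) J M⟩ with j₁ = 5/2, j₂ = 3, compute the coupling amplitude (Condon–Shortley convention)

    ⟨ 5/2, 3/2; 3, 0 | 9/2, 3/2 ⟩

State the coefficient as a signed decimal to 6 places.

triangle: 1!*4!*5!/11! = 2880/39916800
(j±m)!: 4!*1!*3!*3!*6!*3! = 3732480
prefactor² = (2J+1)*Δ*N² = 207360/77
  k=0: +1/(0!*1!*1!*3!*3!*2!) = 1/72
  k=1: −1/(1!*0!*0!*2!*4!*3!) = -1/288
Σ = 1/96  ⇒  CG² = 207360/77*1/96² = 45/154
CG = +√(45/154) = +0.540562

+0.540562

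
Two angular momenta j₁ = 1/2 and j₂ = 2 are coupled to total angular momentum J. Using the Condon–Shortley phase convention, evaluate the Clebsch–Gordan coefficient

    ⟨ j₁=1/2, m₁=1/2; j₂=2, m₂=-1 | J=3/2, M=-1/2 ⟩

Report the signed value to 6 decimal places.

+0.774597

√[4·1!0!3!/5! · 1!0!1!3!1!2!] = √(12/5)
  +(−1)^0/∏(0,1,0,1,0,2)! = 1/2  (running 1/2)
⟨..|..⟩ = √(12/5)·(1/2) = +0.774597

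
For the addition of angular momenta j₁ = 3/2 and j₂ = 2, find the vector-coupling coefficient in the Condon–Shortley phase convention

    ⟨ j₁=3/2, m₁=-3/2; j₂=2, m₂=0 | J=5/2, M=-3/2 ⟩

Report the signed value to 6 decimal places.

−√(18/35) ≈ -0.717137

j₁+j₂−J=1  J+j₁−j₂=2  J−j₁+j₂=3  j₁+j₂+J+1=7
(j₁±m₁, j₂±m₂, J±M) = (0,3,2,2,1,4)
P² = 288/35
sum k=1..1:
  [1] −1/4 = -1/4
S = -1/4
C² = P²·S² = 18/35 ; C = -0.717137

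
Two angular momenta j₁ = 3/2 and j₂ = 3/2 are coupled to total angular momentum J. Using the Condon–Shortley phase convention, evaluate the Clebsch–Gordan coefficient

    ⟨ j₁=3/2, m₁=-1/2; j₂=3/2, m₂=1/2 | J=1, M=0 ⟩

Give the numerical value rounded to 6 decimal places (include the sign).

j₁+j₂−J=2  J+j₁−j₂=1  J−j₁+j₂=1  j₁+j₂+J+1=5
(j₁±m₁, j₂±m₂, J±M) = (1,2,2,1,1,1)
P² = 1/5
sum k=1..2:
  [1] −1/1 = -1
  [2] +1/2 = 1/2
S = -1/2
C² = P²·S² = 1/20 ; C = -0.223607

-0.223607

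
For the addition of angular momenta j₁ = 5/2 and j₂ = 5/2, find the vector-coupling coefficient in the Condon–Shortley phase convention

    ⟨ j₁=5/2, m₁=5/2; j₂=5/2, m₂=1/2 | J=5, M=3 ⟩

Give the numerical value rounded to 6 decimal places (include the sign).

+0.471405

triangle: 0!×5!×5!/11! = 14400/39916800
(j±m)!: 5!×0!×3!×2!×8!×2! = 116121600
prefactor² = (2J+1)×Δ×N² = 460800
  k=0: +1/(0!×0!×0!×3!×5!×2!) = 1/1440
Σ = 1/1440  ⇒  CG² = 460800×1/1440² = 2/9
CG = +√(2/9) = +0.471405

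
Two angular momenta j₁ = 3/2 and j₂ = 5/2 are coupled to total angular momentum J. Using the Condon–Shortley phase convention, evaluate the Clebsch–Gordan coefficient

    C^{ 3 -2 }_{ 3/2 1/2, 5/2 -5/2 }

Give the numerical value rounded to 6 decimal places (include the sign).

+0.645497

triangle: 1!·2!·4!/8! = 48/40320
(j±m)!: 2!·1!·0!·5!·1!·5! = 28800
prefactor² = (2J+1)·Δ·N² = 240
  k=0: +1/(0!·1!·1!·0!·1!·4!) = 1/24
Σ = 1/24  ⇒  CG² = 240·1/24² = 5/12
CG = +√(5/12) = +0.645497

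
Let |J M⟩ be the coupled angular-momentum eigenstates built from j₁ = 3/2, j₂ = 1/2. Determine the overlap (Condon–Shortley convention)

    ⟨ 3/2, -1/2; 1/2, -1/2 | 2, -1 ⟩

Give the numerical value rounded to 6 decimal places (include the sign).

j₁+j₂−J=0  J+j₁−j₂=3  J−j₁+j₂=1  j₁+j₂+J+1=5
(j₁±m₁, j₂±m₂, J±M) = (1,2,0,1,1,3)
P² = 3
sum k=0..0:
  [0] +1/2 = 1/2
S = 1/2
C² = P²·S² = 3/4 ; C = +0.866025

+0.866025  (= +√(3/4))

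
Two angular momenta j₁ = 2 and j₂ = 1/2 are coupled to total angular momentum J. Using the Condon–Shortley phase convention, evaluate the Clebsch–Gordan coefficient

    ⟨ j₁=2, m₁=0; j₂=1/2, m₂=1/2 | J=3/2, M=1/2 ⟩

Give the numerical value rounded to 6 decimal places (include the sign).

j₁+j₂−J=1  J+j₁−j₂=3  J−j₁+j₂=0  j₁+j₂+J+1=5
(j₁±m₁, j₂±m₂, J±M) = (2,2,1,0,2,1)
P² = 8/5
sum k=1..1:
  [1] −1/2 = -1/2
S = -1/2
C² = P²·S² = 2/5 ; C = -0.632456

−√(2/5) = -0.632456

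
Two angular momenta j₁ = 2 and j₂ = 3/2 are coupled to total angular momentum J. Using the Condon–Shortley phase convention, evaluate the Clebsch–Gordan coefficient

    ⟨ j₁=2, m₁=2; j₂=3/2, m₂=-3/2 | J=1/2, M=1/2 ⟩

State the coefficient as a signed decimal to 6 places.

+0.632456

√[2·3!1!0!/5! · 4!0!0!3!1!0!] = √(72/5)
  +(−1)^0/∏(0,3,0,0,1,0)! = 1/6  (running 1/6)
⟨..|..⟩ = √(72/5)·(1/6) = +0.632456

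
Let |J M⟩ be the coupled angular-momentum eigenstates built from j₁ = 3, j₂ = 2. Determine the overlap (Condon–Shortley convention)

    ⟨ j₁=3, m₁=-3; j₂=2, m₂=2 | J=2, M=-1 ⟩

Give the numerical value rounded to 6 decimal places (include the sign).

-0.597614

√[5·3!3!1!/8! · 0!6!4!0!1!3!] = √(3240/7)
  +(−1)^3/∏(3,0,3,1,0,0)! = -1/36  (running -1/36)
⟨..|..⟩ = √(3240/7)·(-1/36) = -0.597614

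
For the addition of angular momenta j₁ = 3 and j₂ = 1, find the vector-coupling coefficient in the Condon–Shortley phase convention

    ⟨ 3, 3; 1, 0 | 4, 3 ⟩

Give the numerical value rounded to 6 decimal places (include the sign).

j₁+j₂−J=0  J+j₁−j₂=6  J−j₁+j₂=2  j₁+j₂+J+1=9
(j₁±m₁, j₂±m₂, J±M) = (6,0,1,1,7,1)
P² = 129600
sum k=0..0:
  [0] +1/720 = 1/720
S = 1/720
C² = P²·S² = 1/4 ; C = +0.500000

+0.500000  (= +√(1/4))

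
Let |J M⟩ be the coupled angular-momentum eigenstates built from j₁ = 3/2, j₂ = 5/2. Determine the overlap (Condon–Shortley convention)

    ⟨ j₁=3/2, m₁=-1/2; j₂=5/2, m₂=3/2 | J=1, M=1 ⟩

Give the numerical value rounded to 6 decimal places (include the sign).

triangle: 3!×0!×2!/6! = 12/720
(j±m)!: 1!×2!×4!×1!×2!×0! = 96
prefactor² = (2J+1)×Δ×N² = 24/5
  k=2: +1/(2!×1!×0!×2!×0!×0!) = 1/4
Σ = 1/4  ⇒  CG² = 24/5×1/4² = 3/10
CG = +√(3/10) = +0.547723

+√(3/10) ≈ +0.547723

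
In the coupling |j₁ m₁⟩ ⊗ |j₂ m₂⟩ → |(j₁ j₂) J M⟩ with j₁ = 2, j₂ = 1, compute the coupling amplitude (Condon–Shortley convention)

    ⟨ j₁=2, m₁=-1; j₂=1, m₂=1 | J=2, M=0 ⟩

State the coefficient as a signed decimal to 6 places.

−√(1/2) ≈ -0.707107

triangle: 1!·3!·1!/6! = 6/720
(j±m)!: 1!·3!·2!·0!·2!·2! = 48
prefactor² = (2J+1)·Δ·N² = 2
  k=1: −1/(1!·0!·2!·1!·1!·0!) = -1/2
Σ = -1/2  ⇒  CG² = 2·(-1/2)² = 1/2
CG = −√(1/2) = -0.707107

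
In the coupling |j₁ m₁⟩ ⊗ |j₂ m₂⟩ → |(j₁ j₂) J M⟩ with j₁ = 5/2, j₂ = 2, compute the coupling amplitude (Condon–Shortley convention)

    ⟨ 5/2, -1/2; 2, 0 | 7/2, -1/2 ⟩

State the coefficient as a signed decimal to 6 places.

-0.195180

triangle: 1!·4!·3!/9! = 144/362880
(j±m)!: 2!·3!·2!·2!·3!·4! = 6912
prefactor² = (2J+1)·Δ·N² = 768/35
  k=0: +1/(0!·1!·3!·2!·1!·1!) = 1/12
  k=1: −1/(1!·0!·2!·1!·2!·2!) = -1/8
Σ = -1/24  ⇒  CG² = 768/35·(-1/24)² = 4/105
CG = −√(4/105) = -0.195180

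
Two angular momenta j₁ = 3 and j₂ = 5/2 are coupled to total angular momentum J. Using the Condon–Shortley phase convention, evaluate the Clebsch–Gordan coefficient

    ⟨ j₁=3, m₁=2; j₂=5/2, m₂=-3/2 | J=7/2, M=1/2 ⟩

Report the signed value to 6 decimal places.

+0.563436  (= +√(20/63))

j₁+j₂−J=2  J+j₁−j₂=4  J−j₁+j₂=3  j₁+j₂+J+1=10
(j₁±m₁, j₂±m₂, J±M) = (5,1,1,4,4,3)
P² = 9216/35
sum k=0..1:
  [0] +1/24 = 1/24
  [1] −1/144 = -1/144
S = 5/144
C² = P²·S² = 20/63 ; C = +0.563436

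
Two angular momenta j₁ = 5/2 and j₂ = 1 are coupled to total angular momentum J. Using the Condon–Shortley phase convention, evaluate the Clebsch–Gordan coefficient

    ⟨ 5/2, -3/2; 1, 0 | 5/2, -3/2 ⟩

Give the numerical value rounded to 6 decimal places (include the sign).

√[6·1!4!1!/7! · 1!4!1!1!1!4!] = √(576/35)
  +(−1)^0/∏(0,1,4,1,0,0)! = 1/24  (running 1/24)
  +(−1)^1/∏(1,0,3,0,1,1)! = -1/6  (running -1/8)
⟨..|..⟩ = √(576/35)·(-1/8) = -0.507093

−√(9/35) = -0.507093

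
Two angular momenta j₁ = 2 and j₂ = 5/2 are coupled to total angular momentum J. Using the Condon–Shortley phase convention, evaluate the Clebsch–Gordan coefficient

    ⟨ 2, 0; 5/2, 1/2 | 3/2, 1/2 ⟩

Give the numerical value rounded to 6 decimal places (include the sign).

triangle: 3!×1!×2!/7! = 12/5040
(j±m)!: 2!×2!×3!×2!×2!×1! = 96
prefactor² = (2J+1)×Δ×N² = 32/35
  k=1: −1/(1!×2!×1!×2!×0!×0!) = -1/4
  k=2: +1/(2!×1!×0!×1!×1!×1!) = 1/2
Σ = 1/4  ⇒  CG² = 32/35×1/4² = 2/35
CG = +√(2/35) = +0.239046

+√(2/35) = +0.239046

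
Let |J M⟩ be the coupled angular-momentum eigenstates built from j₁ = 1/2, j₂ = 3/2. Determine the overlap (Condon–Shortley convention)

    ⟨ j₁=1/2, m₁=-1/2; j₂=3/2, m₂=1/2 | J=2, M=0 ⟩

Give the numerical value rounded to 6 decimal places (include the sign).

+0.707107  (= +√(1/2))

√[5·0!1!3!/5! · 0!1!2!1!2!2!] = √(2)
  +(−1)^0/∏(0,0,1,2,0,1)! = 1/2  (running 1/2)
⟨..|..⟩ = √(2)·(1/2) = +0.707107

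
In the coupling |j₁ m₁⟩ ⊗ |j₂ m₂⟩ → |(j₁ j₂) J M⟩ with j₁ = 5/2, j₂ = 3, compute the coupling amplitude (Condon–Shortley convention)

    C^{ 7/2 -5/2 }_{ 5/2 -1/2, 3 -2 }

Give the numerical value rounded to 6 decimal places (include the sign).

-0.178174

√[8·2!3!4!/10! · 2!3!1!5!1!6!] = √(4608/7)
  +(−1)^0/∏(0,2,3,1,0,3)! = 1/72  (running 1/72)
  +(−1)^1/∏(1,1,2,0,1,4)! = -1/48  (running -1/144)
⟨..|..⟩ = √(4608/7)·(-1/144) = -0.178174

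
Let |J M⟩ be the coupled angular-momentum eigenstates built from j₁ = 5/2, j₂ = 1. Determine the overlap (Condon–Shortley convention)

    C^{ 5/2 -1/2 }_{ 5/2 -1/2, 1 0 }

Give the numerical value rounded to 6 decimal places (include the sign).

√[6·1!4!1!/7! · 2!3!1!1!2!3!] = √(144/35)
  +(−1)^0/∏(0,1,3,1,1,0)! = 1/6  (running 1/6)
  +(−1)^1/∏(1,0,2,0,2,1)! = -1/4  (running -1/12)
⟨..|..⟩ = √(144/35)·(-1/12) = -0.169031

−√(1/35) ≈ -0.169031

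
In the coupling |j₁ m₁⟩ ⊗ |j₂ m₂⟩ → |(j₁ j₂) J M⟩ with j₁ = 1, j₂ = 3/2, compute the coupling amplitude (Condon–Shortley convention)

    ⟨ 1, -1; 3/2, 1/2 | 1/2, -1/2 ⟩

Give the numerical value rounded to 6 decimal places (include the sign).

+√(1/6) = +0.408248

j₁+j₂−J=2  J+j₁−j₂=0  J−j₁+j₂=1  j₁+j₂+J+1=4
(j₁±m₁, j₂±m₂, J±M) = (0,2,2,1,0,1)
P² = 2/3
sum k=2..2:
  [2] +1/2 = 1/2
S = 1/2
C² = P²·S² = 1/6 ; C = +0.408248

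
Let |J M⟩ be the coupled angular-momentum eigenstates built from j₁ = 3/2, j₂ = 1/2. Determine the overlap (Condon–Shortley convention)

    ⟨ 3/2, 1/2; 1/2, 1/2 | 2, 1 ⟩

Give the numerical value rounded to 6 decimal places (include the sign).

√[5·0!3!1!/5! · 2!1!1!0!3!1!] = √(3)
  +(−1)^0/∏(0,0,1,1,2,0)! = 1/2  (running 1/2)
⟨..|..⟩ = √(3)·(1/2) = +0.866025

+0.866025  (= +√(3/4))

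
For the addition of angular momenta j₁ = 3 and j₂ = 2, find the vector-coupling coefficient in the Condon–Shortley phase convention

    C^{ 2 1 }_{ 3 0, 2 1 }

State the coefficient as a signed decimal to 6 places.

j₁+j₂−J=3  J+j₁−j₂=3  J−j₁+j₂=1  j₁+j₂+J+1=8
(j₁±m₁, j₂±m₂, J±M) = (3,3,3,1,3,1)
P² = 81/14
sum k=2..3:
  [2] +1/4 = 1/4
  [3] −1/36 = -1/36
S = 2/9
C² = P²·S² = 2/7 ; C = +0.534522

+0.534522  (= +√(2/7))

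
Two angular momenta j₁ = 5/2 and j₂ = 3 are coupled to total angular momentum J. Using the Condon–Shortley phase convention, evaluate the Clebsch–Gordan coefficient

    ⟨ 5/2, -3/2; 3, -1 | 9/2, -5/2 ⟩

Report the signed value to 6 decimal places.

triangle: 1!×4!×5!/11! = 2880/39916800
(j±m)!: 1!×4!×2!×4!×2!×7! = 11612160
prefactor² = (2J+1)×Δ×N² = 92160/11
  k=0: +1/(0!×1!×4!×2!×0!×3!) = 1/288
  k=1: −1/(1!×0!×3!×1!×1!×4!) = -1/144
Σ = -1/288  ⇒  CG² = 92160/11×(-1/288)² = 10/99
CG = −√(10/99) = -0.317821

-0.317821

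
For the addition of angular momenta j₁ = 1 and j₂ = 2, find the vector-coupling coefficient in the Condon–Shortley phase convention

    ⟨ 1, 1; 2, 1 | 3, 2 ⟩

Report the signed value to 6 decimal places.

√[7·0!2!4!/7! · 2!0!3!1!5!1!] = √(96)
  +(−1)^0/∏(0,0,0,3,2,1)! = 1/12  (running 1/12)
⟨..|..⟩ = √(96)·(1/12) = +0.816497

+0.816497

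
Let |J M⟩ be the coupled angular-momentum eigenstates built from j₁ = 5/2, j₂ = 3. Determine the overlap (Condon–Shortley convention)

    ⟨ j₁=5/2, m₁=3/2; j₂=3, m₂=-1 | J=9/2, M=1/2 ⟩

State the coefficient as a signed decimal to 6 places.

triangle: 1!×4!×5!/11! = 2880/39916800
(j±m)!: 4!×1!×2!×4!×5!×4! = 3317760
prefactor² = (2J+1)×Δ×N² = 184320/77
  k=0: +1/(0!×1!×1!×2!×3!×3!) = 1/72
  k=1: −1/(1!×0!×0!×1!×4!×4!) = -1/576
Σ = 7/576  ⇒  CG² = 184320/77×7/576² = 35/99
CG = +√(35/99) = +0.594588

+0.594588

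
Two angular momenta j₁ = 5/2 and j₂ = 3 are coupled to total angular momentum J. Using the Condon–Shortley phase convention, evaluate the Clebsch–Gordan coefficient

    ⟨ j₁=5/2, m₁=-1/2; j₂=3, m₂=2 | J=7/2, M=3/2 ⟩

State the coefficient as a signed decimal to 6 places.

+0.308607

j₁+j₂−J=2  J+j₁−j₂=3  J−j₁+j₂=4  j₁+j₂+J+1=10
(j₁±m₁, j₂±m₂, J±M) = (2,3,5,1,5,2)
P² = 1536/7
sum k=1..2:
  [1] −1/48 = -1/48
  [2] +1/24 = 1/24
S = 1/48
C² = P²·S² = 2/21 ; C = +0.308607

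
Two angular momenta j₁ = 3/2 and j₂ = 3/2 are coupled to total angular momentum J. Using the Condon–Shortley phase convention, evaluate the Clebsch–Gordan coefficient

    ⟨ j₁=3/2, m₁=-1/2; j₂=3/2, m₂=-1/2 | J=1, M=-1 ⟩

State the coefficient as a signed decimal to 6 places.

j₁+j₂−J=2  J+j₁−j₂=1  J−j₁+j₂=1  j₁+j₂+J+1=5
(j₁±m₁, j₂±m₂, J±M) = (1,2,1,2,0,2)
P² = 2/5
sum k=1..1:
  [1] −1/1 = -1
S = -1
C² = P²·S² = 2/5 ; C = -0.632456

-0.632456  (= −√(2/5))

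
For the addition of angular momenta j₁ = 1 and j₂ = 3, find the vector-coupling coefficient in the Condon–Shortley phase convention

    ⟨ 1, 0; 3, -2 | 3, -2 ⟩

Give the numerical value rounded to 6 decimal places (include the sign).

+0.577350  (= +√(1/3))

triangle: 1!·1!·5!/8! = 120/40320
(j±m)!: 1!·1!·1!·5!·1!·5! = 14400
prefactor² = (2J+1)·Δ·N² = 300
  k=0: +1/(0!·1!·1!·1!·0!·4!) = 1/24
  k=1: −1/(1!·0!·0!·0!·1!·5!) = -1/120
Σ = 1/30  ⇒  CG² = 300·1/30² = 1/3
CG = +√(1/3) = +0.577350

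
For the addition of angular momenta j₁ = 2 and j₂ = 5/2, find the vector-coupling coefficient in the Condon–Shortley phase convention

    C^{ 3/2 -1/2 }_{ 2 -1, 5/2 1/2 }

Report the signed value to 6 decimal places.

j₁+j₂−J=3  J+j₁−j₂=1  J−j₁+j₂=2  j₁+j₂+J+1=7
(j₁±m₁, j₂±m₂, J±M) = (1,3,3,2,1,2)
P² = 48/35
sum k=2..3:
  [2] +1/2 = 1/2
  [3] −1/12 = -1/12
S = 5/12
C² = P²·S² = 5/21 ; C = +0.487950

+0.487950  (= +√(5/21))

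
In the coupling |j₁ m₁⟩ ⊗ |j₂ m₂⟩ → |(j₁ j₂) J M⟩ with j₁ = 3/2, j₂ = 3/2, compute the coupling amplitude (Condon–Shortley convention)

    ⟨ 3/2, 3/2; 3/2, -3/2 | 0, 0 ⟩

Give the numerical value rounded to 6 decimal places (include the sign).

+0.500000

j₁+j₂−J=3  J+j₁−j₂=0  J−j₁+j₂=0  j₁+j₂+J+1=4
(j₁±m₁, j₂±m₂, J±M) = (3,0,0,3,0,0)
P² = 9
sum k=0..0:
  [0] +1/6 = 1/6
S = 1/6
C² = P²·S² = 1/4 ; C = +0.500000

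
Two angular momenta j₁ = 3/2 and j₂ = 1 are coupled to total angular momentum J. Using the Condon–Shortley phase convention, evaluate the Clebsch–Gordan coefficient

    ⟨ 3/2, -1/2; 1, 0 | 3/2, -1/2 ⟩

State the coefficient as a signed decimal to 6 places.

-0.258199  (= −√(1/15))

j₁+j₂−J=1  J+j₁−j₂=2  J−j₁+j₂=1  j₁+j₂+J+1=5
(j₁±m₁, j₂±m₂, J±M) = (1,2,1,1,1,2)
P² = 4/15
sum k=0..1:
  [0] +1/2 = 1/2
  [1] −1/1 = -1
S = -1/2
C² = P²·S² = 1/15 ; C = -0.258199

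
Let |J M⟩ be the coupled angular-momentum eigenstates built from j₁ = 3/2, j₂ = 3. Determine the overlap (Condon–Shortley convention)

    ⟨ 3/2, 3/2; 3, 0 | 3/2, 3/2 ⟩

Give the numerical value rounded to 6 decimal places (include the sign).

+0.169031  (= +√(1/35))

√[4·3!0!3!/7! · 3!0!3!3!3!0!] = √(1296/35)
  +(−1)^0/∏(0,3,0,3,0,0)! = 1/36  (running 1/36)
⟨..|..⟩ = √(1296/35)·(1/36) = +0.169031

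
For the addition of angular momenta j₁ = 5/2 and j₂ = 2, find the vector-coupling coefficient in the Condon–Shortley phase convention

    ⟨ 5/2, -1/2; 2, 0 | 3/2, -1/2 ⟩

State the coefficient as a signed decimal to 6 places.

+√(2/35) = +0.239046

triangle: 3!*2!*1!/7! = 12/5040
(j±m)!: 2!*3!*2!*2!*1!*2! = 96
prefactor² = (2J+1)*Δ*N² = 32/35
  k=1: −1/(1!*2!*2!*1!*0!*0!) = -1/4
  k=2: +1/(2!*1!*1!*0!*1!*1!) = 1/2
Σ = 1/4  ⇒  CG² = 32/35*1/4² = 2/35
CG = +√(2/35) = +0.239046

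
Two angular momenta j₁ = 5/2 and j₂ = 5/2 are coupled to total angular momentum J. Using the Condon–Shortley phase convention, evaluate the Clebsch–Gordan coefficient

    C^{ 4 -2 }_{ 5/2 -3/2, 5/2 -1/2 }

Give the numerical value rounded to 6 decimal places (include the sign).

−√(5/28) = -0.422577

√[9·1!4!4!/10! · 1!4!2!3!2!6!] = √(20736/35)
  +(−1)^0/∏(0,1,4,2,0,2)! = 1/96  (running 1/96)
  +(−1)^1/∏(1,0,3,1,1,3)! = -1/36  (running -5/288)
⟨..|..⟩ = √(20736/35)·(-5/288) = -0.422577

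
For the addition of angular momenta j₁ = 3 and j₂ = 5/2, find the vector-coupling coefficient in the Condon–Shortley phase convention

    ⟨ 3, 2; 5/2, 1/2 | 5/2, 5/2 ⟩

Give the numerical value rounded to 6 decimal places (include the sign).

√[6·3!3!2!/9! · 5!1!3!2!5!0!] = √(1440/7)
  +(−1)^1/∏(1,2,0,2,3,0)! = -1/24  (running -1/24)
⟨..|..⟩ = √(1440/7)·(-1/24) = -0.597614

−√(5/14) = -0.597614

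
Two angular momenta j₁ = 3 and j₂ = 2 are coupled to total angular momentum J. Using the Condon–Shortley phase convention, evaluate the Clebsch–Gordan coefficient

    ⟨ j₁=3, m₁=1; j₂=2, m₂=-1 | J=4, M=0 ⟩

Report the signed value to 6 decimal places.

+0.597614  (= +√(5/14))

triangle: 1!*5!*3!/10! = 720/3628800
(j±m)!: 4!*2!*1!*3!*4!*4! = 165888
prefactor² = (2J+1)*Δ*N² = 10368/35
  k=0: +1/(0!*1!*2!*1!*3!*2!) = 1/24
  k=1: −1/(1!*0!*1!*0!*4!*3!) = -1/144
Σ = 5/144  ⇒  CG² = 10368/35*5/144² = 5/14
CG = +√(5/14) = +0.597614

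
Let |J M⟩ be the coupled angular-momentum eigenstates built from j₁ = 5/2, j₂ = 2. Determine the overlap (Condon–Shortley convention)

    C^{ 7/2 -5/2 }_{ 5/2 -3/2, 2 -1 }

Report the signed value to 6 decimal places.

-0.125988

j₁+j₂−J=1  J+j₁−j₂=4  J−j₁+j₂=3  j₁+j₂+J+1=9
(j₁±m₁, j₂±m₂, J±M) = (1,4,1,3,1,6)
P² = 2304/7
sum k=0..1:
  [0] +1/48 = 1/48
  [1] −1/36 = -1/36
S = -1/144
C² = P²·S² = 1/63 ; C = -0.125988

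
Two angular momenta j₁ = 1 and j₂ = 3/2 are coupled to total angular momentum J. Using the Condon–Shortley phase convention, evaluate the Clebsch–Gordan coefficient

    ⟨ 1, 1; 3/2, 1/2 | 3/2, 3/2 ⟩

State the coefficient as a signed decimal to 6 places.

+√(2/5) = +0.632456

√[4·1!1!2!/5! · 2!0!2!1!3!0!] = √(8/5)
  +(−1)^0/∏(0,1,0,2,1,0)! = 1/2  (running 1/2)
⟨..|..⟩ = √(8/5)·(1/2) = +0.632456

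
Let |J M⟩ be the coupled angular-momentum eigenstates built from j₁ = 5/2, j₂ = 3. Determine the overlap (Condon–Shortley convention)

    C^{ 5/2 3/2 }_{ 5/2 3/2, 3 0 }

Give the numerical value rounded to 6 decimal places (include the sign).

-0.483046  (= −√(7/30))

√[6·3!2!3!/9! · 4!1!3!3!4!1!] = √(864/35)
  +(−1)^0/∏(0,3,1,3,1,0)! = 1/36  (running 1/36)
  +(−1)^1/∏(1,2,0,2,2,1)! = -1/8  (running -7/72)
⟨..|..⟩ = √(864/35)·(-7/72) = -0.483046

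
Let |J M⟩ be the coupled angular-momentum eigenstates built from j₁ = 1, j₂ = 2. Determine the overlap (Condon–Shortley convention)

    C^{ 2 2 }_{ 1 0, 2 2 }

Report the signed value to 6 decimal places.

-0.816497  (= −√(2/3))

triangle: 1!×1!×3!/6! = 6/720
(j±m)!: 1!×1!×4!×0!×4!×0! = 576
prefactor² = (2J+1)×Δ×N² = 24
  k=1: −1/(1!×0!×0!×3!×1!×0!) = -1/6
Σ = -1/6  ⇒  CG² = 24×(-1/6)² = 2/3
CG = −√(2/3) = -0.816497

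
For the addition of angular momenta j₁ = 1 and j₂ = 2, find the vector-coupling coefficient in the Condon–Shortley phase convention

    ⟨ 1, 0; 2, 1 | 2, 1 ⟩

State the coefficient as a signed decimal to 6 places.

-0.408248

triangle: 1!*1!*3!/6! = 6/720
(j±m)!: 1!*1!*3!*1!*3!*1! = 36
prefactor² = (2J+1)*Δ*N² = 3/2
  k=0: +1/(0!*1!*1!*3!*0!*0!) = 1/6
  k=1: −1/(1!*0!*0!*2!*1!*1!) = -1/2
Σ = -1/3  ⇒  CG² = 3/2*(-1/3)² = 1/6
CG = −√(1/6) = -0.408248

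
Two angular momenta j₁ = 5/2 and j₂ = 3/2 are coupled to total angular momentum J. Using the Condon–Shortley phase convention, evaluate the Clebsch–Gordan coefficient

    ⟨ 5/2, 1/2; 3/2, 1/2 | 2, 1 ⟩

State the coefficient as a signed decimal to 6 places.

−√(25/84) ≈ -0.545545

√[5·2!3!1!/7! · 3!2!2!1!3!1!] = √(12/7)
  +(−1)^1/∏(1,1,1,1,2,0)! = -1/2  (running -1/2)
  +(−1)^2/∏(2,0,0,0,3,1)! = 1/12  (running -5/12)
⟨..|..⟩ = √(12/7)·(-5/12) = -0.545545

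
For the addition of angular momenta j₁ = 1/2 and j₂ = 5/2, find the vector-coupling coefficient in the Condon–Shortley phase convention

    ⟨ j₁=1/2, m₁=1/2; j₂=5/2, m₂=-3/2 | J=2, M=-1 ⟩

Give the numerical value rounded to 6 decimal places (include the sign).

+0.816497

triangle: 1!×0!×4!/6! = 24/720
(j±m)!: 1!×0!×1!×4!×1!×3! = 144
prefactor² = (2J+1)×Δ×N² = 24
  k=0: +1/(0!×1!×0!×1!×0!×3!) = 1/6
Σ = 1/6  ⇒  CG² = 24×1/6² = 2/3
CG = +√(2/3) = +0.816497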